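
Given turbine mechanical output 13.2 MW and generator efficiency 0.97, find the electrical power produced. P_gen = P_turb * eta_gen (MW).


P_gen = 13.2 * 0.97 = 12.8040 MW


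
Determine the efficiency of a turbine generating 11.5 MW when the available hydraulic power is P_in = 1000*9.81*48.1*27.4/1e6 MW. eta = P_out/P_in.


P_in = 1000 * 9.81 * 48.1 * 27.4 / 1e6 = 12.9290 MW
eta = 11.5 / 12.9290 = 0.8895


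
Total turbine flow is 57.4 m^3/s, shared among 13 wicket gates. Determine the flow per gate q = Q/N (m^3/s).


q = 57.4 / 13 = 4.4154 m^3/s


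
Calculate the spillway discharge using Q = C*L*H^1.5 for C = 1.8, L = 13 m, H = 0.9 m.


Q = 1.8 * 13 * 0.9^1.5 = 19.9793 m^3/s


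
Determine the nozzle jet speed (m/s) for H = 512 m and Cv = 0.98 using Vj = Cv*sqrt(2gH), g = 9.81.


Vj = 0.98 * sqrt(2*9.81*512) = 98.2224 m/s


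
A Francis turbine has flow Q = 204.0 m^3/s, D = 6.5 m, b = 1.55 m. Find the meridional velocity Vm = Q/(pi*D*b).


Vm = 204.0 / (pi * 6.5 * 1.55) = 6.4452 m/s


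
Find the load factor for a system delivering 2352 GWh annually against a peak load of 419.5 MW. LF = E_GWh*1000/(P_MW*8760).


LF = 2352 * 1000 / (419.5 * 8760) = 0.6400


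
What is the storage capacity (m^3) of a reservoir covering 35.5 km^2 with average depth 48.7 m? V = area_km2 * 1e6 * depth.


V = 35.5 * 1e6 * 48.7 = 1.7288e+09 m^3


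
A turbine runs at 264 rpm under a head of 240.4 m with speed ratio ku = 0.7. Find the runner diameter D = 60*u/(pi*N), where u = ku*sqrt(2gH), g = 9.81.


u = 0.7 * sqrt(2*9.81*240.4) = 48.0745 m/s
D = 60 * 48.0745 / (pi * 264) = 3.4779 m


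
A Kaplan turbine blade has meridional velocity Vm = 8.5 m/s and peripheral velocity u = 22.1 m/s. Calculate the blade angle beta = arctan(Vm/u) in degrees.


beta = arctan(8.5 / 22.1) = 21.0375 degrees


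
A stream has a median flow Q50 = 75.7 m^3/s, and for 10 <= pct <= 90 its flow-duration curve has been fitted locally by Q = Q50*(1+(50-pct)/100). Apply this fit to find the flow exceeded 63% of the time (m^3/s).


Q = 75.7 * (1 + (50 - 63)/100) = 65.8590 m^3/s


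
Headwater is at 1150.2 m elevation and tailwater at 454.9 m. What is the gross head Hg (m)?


Hg = 1150.2 - 454.9 = 695.3000 m


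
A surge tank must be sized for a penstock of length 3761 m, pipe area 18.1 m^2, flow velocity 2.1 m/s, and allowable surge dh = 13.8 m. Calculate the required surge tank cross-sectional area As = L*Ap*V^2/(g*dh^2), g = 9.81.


As = 3761 * 18.1 * 2.1^2 / (9.81 * 13.8^2) = 160.6917 m^2


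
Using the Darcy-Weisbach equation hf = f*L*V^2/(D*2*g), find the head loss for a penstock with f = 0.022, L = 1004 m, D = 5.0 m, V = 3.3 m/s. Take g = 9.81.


hf = 0.022 * 1004 * 3.3^2 / (5.0 * 2 * 9.81) = 2.4520 m


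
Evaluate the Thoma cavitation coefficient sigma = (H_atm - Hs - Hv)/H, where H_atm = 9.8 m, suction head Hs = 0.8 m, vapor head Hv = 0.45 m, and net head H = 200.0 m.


sigma = (9.8 - 0.8 - 0.45) / 200.0 = 0.0428


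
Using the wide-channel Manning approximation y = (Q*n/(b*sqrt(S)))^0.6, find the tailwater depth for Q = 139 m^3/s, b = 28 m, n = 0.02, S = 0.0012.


y = (139 * 0.02 / (28 * 0.0012^0.5))^0.6 = 1.8810 m


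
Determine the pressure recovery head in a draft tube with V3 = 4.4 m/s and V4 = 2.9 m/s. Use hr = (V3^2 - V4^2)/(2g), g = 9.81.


hr = (4.4^2 - 2.9^2) / (2*9.81) = 0.5581 m


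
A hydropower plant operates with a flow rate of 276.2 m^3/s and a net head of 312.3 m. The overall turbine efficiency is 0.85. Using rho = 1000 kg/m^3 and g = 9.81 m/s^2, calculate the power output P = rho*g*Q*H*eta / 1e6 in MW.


P = 1000 * 9.81 * 276.2 * 312.3 * 0.85 / 1e6 = 719.2562 MW


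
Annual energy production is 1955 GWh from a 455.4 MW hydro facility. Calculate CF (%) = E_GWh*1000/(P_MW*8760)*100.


CF = 1955 * 1000 / (455.4 * 8760) * 100 = 49.0060 %


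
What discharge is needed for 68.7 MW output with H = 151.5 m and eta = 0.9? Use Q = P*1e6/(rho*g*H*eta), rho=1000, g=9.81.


Q = 68.7 * 1e6 / (1000 * 9.81 * 151.5 * 0.9) = 51.3609 m^3/s


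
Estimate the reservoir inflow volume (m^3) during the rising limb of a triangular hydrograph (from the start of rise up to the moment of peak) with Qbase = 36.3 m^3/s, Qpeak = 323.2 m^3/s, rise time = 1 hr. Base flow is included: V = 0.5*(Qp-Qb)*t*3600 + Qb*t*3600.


V = 0.5*(323.2 - 36.3)*1*3600 + 36.3*1*3600 = 647100.0000 m^3


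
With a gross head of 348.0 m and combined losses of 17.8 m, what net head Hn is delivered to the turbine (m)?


Hn = 348.0 - 17.8 = 330.2000 m


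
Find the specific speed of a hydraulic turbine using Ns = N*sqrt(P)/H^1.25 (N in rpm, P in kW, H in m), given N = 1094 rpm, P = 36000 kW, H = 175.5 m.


Ns = 1094 * 36000^0.5 / 175.5^1.25 = 324.9542


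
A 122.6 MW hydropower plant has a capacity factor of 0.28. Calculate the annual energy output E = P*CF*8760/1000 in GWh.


E = 122.6 * 0.28 * 8760 / 1000 = 300.7133 GWh


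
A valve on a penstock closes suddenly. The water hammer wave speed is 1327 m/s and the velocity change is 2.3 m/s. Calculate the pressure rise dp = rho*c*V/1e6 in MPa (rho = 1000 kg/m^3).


dp = 1000 * 1327 * 2.3 / 1e6 = 3.0521 MPa


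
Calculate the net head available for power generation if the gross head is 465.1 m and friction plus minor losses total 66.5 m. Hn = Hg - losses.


Hn = 465.1 - 66.5 = 398.6000 m


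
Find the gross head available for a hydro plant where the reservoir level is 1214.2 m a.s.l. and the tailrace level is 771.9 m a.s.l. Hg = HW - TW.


Hg = 1214.2 - 771.9 = 442.3000 m


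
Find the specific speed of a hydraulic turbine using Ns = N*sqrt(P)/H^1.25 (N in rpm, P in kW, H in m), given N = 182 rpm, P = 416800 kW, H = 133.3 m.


Ns = 182 * 416800^0.5 / 133.3^1.25 = 259.4165


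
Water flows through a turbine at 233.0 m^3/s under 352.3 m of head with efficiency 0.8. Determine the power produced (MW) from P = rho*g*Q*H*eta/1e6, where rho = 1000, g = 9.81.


P = 1000 * 9.81 * 233.0 * 352.3 * 0.8 / 1e6 = 644.2101 MW


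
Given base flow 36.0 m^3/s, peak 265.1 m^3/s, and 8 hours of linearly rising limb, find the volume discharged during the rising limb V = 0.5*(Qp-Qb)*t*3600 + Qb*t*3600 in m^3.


V = 0.5*(265.1 - 36.0)*8*3600 + 36.0*8*3600 = 4.3358e+06 m^3


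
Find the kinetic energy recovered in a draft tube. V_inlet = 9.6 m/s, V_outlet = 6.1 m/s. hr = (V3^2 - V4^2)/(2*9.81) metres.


hr = (9.6^2 - 6.1^2) / (2*9.81) = 2.8007 m


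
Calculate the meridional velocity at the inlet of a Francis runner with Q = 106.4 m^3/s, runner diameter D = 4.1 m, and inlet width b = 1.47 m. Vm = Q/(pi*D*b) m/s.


Vm = 106.4 / (pi * 4.1 * 1.47) = 5.6194 m/s


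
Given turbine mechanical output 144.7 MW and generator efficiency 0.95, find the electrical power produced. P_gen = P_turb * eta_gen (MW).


P_gen = 144.7 * 0.95 = 137.4650 MW


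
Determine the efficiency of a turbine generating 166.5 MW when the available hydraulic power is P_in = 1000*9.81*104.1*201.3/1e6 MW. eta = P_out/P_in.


P_in = 1000 * 9.81 * 104.1 * 201.3 / 1e6 = 205.5718 MW
eta = 166.5 / 205.5718 = 0.8099


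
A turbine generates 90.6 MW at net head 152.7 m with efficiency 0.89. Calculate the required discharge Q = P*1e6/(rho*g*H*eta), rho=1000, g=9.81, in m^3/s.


Q = 90.6 * 1e6 / (1000 * 9.81 * 152.7 * 0.89) = 67.9564 m^3/s


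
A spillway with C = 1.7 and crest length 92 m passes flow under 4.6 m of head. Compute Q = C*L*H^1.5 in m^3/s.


Q = 1.7 * 92 * 4.6^1.5 = 1543.0269 m^3/s


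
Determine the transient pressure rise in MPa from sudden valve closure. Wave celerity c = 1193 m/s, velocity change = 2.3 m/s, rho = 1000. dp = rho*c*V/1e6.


dp = 1000 * 1193 * 2.3 / 1e6 = 2.7439 MPa


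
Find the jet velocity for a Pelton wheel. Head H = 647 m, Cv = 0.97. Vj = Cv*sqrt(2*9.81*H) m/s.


Vj = 0.97 * sqrt(2*9.81*647) = 109.2882 m/s


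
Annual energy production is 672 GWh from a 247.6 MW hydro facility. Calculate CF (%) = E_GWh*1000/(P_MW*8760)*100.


CF = 672 * 1000 / (247.6 * 8760) * 100 = 30.9824 %


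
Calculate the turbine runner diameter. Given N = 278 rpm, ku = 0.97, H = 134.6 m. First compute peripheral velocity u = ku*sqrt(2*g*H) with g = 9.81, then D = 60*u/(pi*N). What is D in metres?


u = 0.97 * sqrt(2*9.81*134.6) = 49.8475 m/s
D = 60 * 49.8475 / (pi * 278) = 3.4245 m


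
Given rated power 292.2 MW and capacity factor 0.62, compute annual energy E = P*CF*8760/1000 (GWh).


E = 292.2 * 0.62 * 8760 / 1000 = 1586.9966 GWh


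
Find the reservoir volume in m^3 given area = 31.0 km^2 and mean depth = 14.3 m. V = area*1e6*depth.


V = 31.0 * 1e6 * 14.3 = 4.4330e+08 m^3


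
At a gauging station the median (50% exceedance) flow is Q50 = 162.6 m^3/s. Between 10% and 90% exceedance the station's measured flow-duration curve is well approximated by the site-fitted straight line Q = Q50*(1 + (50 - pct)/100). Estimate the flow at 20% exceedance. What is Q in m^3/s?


Q = 162.6 * (1 + (50 - 20)/100) = 211.3800 m^3/s


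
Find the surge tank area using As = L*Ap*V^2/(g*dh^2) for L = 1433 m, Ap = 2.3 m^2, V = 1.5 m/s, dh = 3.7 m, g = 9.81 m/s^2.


As = 1433 * 2.3 * 1.5^2 / (9.81 * 3.7^2) = 55.2184 m^2


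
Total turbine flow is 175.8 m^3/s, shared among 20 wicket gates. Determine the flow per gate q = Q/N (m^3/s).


q = 175.8 / 20 = 8.7900 m^3/s


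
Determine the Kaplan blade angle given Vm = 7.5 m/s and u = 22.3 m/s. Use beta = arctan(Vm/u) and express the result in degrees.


beta = arctan(7.5 / 22.3) = 18.5890 degrees


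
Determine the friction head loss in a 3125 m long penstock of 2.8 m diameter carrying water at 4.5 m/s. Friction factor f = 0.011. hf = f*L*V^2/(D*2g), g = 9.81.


hf = 0.011 * 3125 * 4.5^2 / (2.8 * 2 * 9.81) = 12.6710 m


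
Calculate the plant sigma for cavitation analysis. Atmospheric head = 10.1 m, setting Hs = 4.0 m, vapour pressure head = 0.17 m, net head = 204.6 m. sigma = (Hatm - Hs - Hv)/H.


sigma = (10.1 - 4.0 - 0.17) / 204.6 = 0.0290


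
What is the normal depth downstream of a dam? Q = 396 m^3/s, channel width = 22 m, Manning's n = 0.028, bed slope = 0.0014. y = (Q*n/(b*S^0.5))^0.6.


y = (396 * 0.028 / (22 * 0.0014^0.5))^0.6 = 4.7601 m


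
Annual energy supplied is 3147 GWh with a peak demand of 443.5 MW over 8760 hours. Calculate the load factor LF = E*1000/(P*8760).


LF = 3147 * 1000 / (443.5 * 8760) = 0.8100


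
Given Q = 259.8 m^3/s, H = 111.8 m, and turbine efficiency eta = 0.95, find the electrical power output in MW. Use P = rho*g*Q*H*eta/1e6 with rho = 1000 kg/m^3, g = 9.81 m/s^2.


P = 1000 * 9.81 * 259.8 * 111.8 * 0.95 / 1e6 = 270.6908 MW


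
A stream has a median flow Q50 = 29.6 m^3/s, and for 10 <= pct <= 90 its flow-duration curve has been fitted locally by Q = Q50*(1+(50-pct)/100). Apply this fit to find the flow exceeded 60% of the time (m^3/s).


Q = 29.6 * (1 + (50 - 60)/100) = 26.6400 m^3/s


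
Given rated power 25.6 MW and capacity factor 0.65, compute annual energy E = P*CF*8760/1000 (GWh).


E = 25.6 * 0.65 * 8760 / 1000 = 145.7664 GWh


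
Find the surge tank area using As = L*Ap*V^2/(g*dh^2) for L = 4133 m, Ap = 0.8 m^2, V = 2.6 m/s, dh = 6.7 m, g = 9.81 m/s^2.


As = 4133 * 0.8 * 2.6^2 / (9.81 * 6.7^2) = 50.7555 m^2


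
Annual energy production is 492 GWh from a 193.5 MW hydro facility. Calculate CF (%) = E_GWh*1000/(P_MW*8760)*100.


CF = 492 * 1000 / (193.5 * 8760) * 100 = 29.0255 %


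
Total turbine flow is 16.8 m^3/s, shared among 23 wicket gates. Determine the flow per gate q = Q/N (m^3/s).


q = 16.8 / 23 = 0.7304 m^3/s


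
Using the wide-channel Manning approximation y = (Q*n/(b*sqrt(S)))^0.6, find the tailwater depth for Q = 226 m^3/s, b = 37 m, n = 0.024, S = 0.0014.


y = (226 * 0.024 / (37 * 0.0014^0.5))^0.6 = 2.2690 m


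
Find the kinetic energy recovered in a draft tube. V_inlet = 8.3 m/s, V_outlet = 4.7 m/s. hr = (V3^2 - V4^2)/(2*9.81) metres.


hr = (8.3^2 - 4.7^2) / (2*9.81) = 2.3853 m


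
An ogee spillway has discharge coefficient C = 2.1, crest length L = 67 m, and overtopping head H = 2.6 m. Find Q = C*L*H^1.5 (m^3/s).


Q = 2.1 * 67 * 2.6^1.5 = 589.8670 m^3/s


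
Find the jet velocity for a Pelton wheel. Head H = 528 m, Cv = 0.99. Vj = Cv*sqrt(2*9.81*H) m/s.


Vj = 0.99 * sqrt(2*9.81*528) = 100.7631 m/s


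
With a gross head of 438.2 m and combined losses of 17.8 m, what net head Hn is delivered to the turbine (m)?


Hn = 438.2 - 17.8 = 420.4000 m


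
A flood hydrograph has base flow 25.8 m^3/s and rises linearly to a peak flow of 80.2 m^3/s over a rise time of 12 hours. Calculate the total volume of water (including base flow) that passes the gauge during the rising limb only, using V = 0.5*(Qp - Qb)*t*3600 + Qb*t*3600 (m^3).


V = 0.5*(80.2 - 25.8)*12*3600 + 25.8*12*3600 = 2.2896e+06 m^3


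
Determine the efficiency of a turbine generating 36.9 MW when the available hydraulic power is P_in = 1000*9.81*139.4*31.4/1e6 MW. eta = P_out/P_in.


P_in = 1000 * 9.81 * 139.4 * 31.4 / 1e6 = 42.9399 MW
eta = 36.9 / 42.9399 = 0.8593


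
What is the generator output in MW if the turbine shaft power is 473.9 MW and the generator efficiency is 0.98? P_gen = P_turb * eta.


P_gen = 473.9 * 0.98 = 464.4220 MW


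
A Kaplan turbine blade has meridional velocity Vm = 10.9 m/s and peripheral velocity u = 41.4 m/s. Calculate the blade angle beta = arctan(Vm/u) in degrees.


beta = arctan(10.9 / 41.4) = 14.7504 degrees


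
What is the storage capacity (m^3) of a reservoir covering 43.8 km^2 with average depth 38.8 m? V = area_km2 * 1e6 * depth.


V = 43.8 * 1e6 * 38.8 = 1.6994e+09 m^3


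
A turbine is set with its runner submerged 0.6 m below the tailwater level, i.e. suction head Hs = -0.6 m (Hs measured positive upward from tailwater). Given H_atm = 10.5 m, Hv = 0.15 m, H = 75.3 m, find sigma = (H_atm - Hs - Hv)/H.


sigma = (10.5 - (-0.6) - 0.15) / 75.3 = 0.1454


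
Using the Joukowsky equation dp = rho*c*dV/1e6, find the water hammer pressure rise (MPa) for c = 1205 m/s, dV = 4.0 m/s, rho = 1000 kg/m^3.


dp = 1000 * 1205 * 4.0 / 1e6 = 4.8200 MPa


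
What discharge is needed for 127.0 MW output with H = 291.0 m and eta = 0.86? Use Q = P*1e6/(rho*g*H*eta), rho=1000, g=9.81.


Q = 127.0 * 1e6 / (1000 * 9.81 * 291.0 * 0.86) = 51.7301 m^3/s


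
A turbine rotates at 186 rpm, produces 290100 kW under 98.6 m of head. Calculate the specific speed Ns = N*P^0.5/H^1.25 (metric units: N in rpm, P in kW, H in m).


Ns = 186 * 290100^0.5 / 98.6^1.25 = 322.4339


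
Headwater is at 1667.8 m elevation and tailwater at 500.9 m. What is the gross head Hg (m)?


Hg = 1667.8 - 500.9 = 1166.9000 m


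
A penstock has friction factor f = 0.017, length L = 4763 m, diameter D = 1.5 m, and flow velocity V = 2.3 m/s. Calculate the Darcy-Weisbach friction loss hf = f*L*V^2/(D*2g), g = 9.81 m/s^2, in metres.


hf = 0.017 * 4763 * 2.3^2 / (1.5 * 2 * 9.81) = 14.5544 m


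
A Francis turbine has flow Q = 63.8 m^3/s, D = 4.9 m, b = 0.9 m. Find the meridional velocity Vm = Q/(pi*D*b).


Vm = 63.8 / (pi * 4.9 * 0.9) = 4.6050 m/s


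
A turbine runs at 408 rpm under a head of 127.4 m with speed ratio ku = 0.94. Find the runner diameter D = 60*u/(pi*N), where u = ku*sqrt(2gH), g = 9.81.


u = 0.94 * sqrt(2*9.81*127.4) = 46.9961 m/s
D = 60 * 46.9961 / (pi * 408) = 2.1999 m


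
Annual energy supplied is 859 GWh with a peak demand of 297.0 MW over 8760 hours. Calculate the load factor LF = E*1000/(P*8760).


LF = 859 * 1000 / (297.0 * 8760) = 0.3302


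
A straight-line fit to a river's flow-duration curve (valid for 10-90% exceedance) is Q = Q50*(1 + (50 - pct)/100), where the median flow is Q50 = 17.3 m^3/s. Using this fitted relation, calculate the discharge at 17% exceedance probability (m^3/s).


Q = 17.3 * (1 + (50 - 17)/100) = 23.0090 m^3/s


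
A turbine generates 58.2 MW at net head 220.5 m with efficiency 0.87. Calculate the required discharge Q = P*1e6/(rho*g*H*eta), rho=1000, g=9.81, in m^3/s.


Q = 58.2 * 1e6 / (1000 * 9.81 * 220.5 * 0.87) = 30.9262 m^3/s


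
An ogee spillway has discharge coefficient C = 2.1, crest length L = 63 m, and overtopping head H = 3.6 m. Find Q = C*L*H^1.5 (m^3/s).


Q = 2.1 * 63 * 3.6^1.5 = 903.6778 m^3/s


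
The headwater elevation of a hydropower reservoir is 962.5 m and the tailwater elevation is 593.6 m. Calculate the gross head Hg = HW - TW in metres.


Hg = 962.5 - 593.6 = 368.9000 m


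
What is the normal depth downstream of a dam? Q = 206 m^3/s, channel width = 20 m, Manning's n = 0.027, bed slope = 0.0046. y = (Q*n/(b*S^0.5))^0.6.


y = (206 * 0.027 / (20 * 0.0046^0.5))^0.6 = 2.3318 m


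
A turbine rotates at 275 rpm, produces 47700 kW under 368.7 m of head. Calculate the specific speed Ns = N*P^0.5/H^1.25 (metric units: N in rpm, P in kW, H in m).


Ns = 275 * 47700^0.5 / 368.7^1.25 = 37.1750


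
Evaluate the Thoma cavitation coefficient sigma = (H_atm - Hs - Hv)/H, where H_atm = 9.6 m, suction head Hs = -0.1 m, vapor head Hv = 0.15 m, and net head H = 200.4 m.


sigma = (9.6 - (-0.1) - 0.15) / 200.4 = 0.0477


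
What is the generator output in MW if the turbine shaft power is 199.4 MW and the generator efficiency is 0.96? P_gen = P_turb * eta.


P_gen = 199.4 * 0.96 = 191.4240 MW


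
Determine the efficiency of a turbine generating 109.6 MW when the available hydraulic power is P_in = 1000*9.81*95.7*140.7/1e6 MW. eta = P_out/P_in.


P_in = 1000 * 9.81 * 95.7 * 140.7 / 1e6 = 132.0916 MW
eta = 109.6 / 132.0916 = 0.8297


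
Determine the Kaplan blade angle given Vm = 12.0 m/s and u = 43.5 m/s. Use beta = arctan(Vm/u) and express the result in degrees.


beta = arctan(12.0 / 43.5) = 15.4222 degrees


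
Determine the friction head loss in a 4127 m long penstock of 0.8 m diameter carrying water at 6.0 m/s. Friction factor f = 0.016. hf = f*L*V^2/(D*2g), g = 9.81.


hf = 0.016 * 4127 * 6.0^2 / (0.8 * 2 * 9.81) = 151.4495 m


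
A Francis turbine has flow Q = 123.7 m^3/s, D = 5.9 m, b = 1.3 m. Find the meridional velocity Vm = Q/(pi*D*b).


Vm = 123.7 / (pi * 5.9 * 1.3) = 5.1336 m/s


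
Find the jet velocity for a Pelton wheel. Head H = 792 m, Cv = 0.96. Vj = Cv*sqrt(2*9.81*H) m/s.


Vj = 0.96 * sqrt(2*9.81*792) = 119.6695 m/s


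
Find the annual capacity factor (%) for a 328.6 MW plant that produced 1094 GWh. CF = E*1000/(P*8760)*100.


CF = 1094 * 1000 / (328.6 * 8760) * 100 = 38.0054 %


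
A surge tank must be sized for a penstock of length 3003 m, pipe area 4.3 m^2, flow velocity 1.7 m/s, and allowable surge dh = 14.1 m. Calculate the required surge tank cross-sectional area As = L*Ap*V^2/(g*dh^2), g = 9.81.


As = 3003 * 4.3 * 1.7^2 / (9.81 * 14.1^2) = 19.1344 m^2


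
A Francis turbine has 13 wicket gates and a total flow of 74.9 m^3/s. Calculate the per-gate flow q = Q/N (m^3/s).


q = 74.9 / 13 = 5.7615 m^3/s


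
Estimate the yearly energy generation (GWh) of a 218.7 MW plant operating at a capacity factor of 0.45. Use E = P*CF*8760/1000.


E = 218.7 * 0.45 * 8760 / 1000 = 862.1154 GWh


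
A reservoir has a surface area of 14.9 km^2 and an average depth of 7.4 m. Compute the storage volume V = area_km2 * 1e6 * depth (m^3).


V = 14.9 * 1e6 * 7.4 = 1.1026e+08 m^3


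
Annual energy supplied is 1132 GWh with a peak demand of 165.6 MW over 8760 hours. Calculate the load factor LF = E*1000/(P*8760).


LF = 1132 * 1000 / (165.6 * 8760) = 0.7803


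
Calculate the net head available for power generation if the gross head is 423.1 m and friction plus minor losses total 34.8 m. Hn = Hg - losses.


Hn = 423.1 - 34.8 = 388.3000 m


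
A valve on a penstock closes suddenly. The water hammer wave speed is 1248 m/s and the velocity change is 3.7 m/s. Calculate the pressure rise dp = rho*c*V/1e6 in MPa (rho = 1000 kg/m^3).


dp = 1000 * 1248 * 3.7 / 1e6 = 4.6176 MPa


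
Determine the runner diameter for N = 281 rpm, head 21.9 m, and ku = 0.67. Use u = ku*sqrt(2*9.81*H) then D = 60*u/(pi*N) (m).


u = 0.67 * sqrt(2*9.81*21.9) = 13.8882 m/s
D = 60 * 13.8882 / (pi * 281) = 0.9439 m


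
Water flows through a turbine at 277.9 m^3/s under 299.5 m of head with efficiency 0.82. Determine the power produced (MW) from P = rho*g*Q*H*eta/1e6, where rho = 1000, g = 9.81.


P = 1000 * 9.81 * 277.9 * 299.5 * 0.82 / 1e6 = 669.5272 MW


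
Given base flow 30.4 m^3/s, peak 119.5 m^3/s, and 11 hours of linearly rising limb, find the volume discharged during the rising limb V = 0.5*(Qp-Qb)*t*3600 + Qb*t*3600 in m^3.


V = 0.5*(119.5 - 30.4)*11*3600 + 30.4*11*3600 = 2.9680e+06 m^3


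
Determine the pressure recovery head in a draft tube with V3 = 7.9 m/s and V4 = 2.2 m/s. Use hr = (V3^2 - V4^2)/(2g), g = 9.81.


hr = (7.9^2 - 2.2^2) / (2*9.81) = 2.9343 m


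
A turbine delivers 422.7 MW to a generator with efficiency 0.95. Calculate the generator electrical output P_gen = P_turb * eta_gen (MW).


P_gen = 422.7 * 0.95 = 401.5650 MW


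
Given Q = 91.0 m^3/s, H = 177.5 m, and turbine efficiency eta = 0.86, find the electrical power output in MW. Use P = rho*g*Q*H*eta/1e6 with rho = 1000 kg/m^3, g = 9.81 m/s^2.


P = 1000 * 9.81 * 91.0 * 177.5 * 0.86 / 1e6 = 136.2722 MW


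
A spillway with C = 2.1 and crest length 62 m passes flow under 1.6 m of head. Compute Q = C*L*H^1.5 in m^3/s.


Q = 2.1 * 62 * 1.6^1.5 = 263.5063 m^3/s


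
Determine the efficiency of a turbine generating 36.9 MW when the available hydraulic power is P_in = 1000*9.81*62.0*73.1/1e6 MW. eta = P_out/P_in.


P_in = 1000 * 9.81 * 62.0 * 73.1 / 1e6 = 44.4609 MW
eta = 36.9 / 44.4609 = 0.8299


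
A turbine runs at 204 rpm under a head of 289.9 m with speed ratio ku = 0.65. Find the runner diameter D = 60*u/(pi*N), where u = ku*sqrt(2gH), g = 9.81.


u = 0.65 * sqrt(2*9.81*289.9) = 49.0215 m/s
D = 60 * 49.0215 / (pi * 204) = 4.5894 m


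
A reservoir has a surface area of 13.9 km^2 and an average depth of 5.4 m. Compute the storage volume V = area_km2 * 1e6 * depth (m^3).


V = 13.9 * 1e6 * 5.4 = 7.5060e+07 m^3


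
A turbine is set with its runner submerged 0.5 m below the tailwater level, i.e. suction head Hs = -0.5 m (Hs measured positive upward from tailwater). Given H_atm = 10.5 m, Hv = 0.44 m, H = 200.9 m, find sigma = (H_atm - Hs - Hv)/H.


sigma = (10.5 - (-0.5) - 0.44) / 200.9 = 0.0526


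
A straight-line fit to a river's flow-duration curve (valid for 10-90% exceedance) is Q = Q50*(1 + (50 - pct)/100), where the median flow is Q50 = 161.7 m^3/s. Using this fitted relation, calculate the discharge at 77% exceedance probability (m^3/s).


Q = 161.7 * (1 + (50 - 77)/100) = 118.0410 m^3/s


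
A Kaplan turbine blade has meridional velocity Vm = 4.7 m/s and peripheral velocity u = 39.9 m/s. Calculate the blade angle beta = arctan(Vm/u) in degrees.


beta = arctan(4.7 / 39.9) = 6.7182 degrees


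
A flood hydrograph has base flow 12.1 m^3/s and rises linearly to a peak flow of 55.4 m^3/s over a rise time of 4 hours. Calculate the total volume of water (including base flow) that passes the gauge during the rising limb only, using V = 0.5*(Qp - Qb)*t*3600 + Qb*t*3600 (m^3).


V = 0.5*(55.4 - 12.1)*4*3600 + 12.1*4*3600 = 486000.0000 m^3


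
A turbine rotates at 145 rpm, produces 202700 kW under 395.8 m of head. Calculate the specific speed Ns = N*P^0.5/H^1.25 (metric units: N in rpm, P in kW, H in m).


Ns = 145 * 202700^0.5 / 395.8^1.25 = 36.9786


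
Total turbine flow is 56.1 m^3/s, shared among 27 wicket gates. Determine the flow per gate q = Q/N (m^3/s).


q = 56.1 / 27 = 2.0778 m^3/s


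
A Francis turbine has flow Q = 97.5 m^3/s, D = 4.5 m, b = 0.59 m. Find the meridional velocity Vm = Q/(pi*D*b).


Vm = 97.5 / (pi * 4.5 * 0.59) = 11.6893 m/s


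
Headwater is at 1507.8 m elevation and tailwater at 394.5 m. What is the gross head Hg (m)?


Hg = 1507.8 - 394.5 = 1113.3000 m


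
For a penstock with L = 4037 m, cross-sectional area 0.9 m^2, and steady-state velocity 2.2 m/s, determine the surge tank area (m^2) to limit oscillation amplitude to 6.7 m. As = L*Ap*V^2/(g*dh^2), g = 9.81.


As = 4037 * 0.9 * 2.2^2 / (9.81 * 6.7^2) = 39.9326 m^2


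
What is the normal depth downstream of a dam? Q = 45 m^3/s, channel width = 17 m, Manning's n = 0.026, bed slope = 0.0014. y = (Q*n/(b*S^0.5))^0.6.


y = (45 * 0.026 / (17 * 0.0014^0.5))^0.6 = 1.4415 m


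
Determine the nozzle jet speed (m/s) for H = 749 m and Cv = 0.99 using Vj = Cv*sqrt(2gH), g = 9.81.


Vj = 0.99 * sqrt(2*9.81*749) = 120.0123 m/s


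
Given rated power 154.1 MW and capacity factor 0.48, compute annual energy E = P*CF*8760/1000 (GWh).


E = 154.1 * 0.48 * 8760 / 1000 = 647.9597 GWh


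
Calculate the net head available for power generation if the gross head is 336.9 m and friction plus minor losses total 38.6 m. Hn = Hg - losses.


Hn = 336.9 - 38.6 = 298.3000 m


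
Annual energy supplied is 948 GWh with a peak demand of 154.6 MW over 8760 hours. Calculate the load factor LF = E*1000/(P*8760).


LF = 948 * 1000 / (154.6 * 8760) = 0.7000


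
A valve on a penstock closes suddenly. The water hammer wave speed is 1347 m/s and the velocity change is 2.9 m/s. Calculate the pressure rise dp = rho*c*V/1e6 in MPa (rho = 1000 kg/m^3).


dp = 1000 * 1347 * 2.9 / 1e6 = 3.9063 MPa


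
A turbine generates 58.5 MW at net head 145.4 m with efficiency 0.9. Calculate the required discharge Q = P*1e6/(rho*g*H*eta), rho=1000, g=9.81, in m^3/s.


Q = 58.5 * 1e6 / (1000 * 9.81 * 145.4 * 0.9) = 45.5701 m^3/s


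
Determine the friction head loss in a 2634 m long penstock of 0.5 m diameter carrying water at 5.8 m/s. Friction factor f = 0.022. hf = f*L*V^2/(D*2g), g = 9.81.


hf = 0.022 * 2634 * 5.8^2 / (0.5 * 2 * 9.81) = 198.7126 m


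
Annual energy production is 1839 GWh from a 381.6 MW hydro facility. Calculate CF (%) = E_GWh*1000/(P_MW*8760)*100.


CF = 1839 * 1000 / (381.6 * 8760) * 100 = 55.0135 %


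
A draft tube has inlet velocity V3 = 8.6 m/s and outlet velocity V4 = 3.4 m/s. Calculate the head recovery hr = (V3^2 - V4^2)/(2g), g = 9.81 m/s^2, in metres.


hr = (8.6^2 - 3.4^2) / (2*9.81) = 3.1804 m


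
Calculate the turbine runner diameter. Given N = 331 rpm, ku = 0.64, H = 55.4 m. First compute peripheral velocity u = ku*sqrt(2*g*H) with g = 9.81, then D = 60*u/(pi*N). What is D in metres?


u = 0.64 * sqrt(2*9.81*55.4) = 21.1001 m/s
D = 60 * 21.1001 / (pi * 331) = 1.2175 m


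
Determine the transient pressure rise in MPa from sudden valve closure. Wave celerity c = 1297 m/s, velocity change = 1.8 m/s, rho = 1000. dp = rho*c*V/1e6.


dp = 1000 * 1297 * 1.8 / 1e6 = 2.3346 MPa


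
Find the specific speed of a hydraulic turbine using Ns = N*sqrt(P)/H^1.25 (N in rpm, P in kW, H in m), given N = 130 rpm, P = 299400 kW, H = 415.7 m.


Ns = 130 * 299400^0.5 / 415.7^1.25 = 37.8961


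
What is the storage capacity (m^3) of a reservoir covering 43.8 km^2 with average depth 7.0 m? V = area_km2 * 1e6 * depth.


V = 43.8 * 1e6 * 7.0 = 3.0660e+08 m^3


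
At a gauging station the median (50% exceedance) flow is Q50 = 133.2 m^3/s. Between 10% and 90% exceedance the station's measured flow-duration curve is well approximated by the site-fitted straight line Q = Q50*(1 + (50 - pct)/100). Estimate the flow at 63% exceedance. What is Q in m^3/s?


Q = 133.2 * (1 + (50 - 63)/100) = 115.8840 m^3/s


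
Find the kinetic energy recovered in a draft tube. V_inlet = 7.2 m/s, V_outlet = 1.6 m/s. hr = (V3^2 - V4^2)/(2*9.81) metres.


hr = (7.2^2 - 1.6^2) / (2*9.81) = 2.5117 m


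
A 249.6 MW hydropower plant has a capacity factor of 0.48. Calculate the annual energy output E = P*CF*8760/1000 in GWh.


E = 249.6 * 0.48 * 8760 / 1000 = 1049.5181 GWh


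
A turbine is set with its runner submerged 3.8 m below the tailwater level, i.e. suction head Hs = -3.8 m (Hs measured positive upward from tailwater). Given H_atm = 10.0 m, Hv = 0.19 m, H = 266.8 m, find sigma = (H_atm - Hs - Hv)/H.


sigma = (10.0 - (-3.8) - 0.19) / 266.8 = 0.0510


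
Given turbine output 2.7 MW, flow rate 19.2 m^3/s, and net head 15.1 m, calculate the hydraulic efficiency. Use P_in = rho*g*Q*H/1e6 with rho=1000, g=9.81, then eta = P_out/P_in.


P_in = 1000 * 9.81 * 19.2 * 15.1 / 1e6 = 2.8441 MW
eta = 2.7 / 2.8441 = 0.9493


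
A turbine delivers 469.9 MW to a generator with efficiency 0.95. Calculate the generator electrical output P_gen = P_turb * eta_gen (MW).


P_gen = 469.9 * 0.95 = 446.4050 MW


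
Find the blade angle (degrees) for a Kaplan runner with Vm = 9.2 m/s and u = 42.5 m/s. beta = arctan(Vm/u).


beta = arctan(9.2 / 42.5) = 12.2144 degrees


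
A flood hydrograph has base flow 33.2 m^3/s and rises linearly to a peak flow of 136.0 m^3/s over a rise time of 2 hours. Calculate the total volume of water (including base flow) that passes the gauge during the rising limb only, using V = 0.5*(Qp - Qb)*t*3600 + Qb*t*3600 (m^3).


V = 0.5*(136.0 - 33.2)*2*3600 + 33.2*2*3600 = 609120.0000 m^3


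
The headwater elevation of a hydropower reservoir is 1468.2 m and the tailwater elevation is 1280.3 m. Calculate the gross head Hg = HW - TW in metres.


Hg = 1468.2 - 1280.3 = 187.9000 m


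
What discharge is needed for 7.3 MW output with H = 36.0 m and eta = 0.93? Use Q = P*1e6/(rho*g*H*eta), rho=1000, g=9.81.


Q = 7.3 * 1e6 / (1000 * 9.81 * 36.0 * 0.93) = 22.2264 m^3/s


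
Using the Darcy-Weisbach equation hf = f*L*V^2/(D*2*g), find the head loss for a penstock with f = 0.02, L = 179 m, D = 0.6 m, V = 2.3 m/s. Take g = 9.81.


hf = 0.02 * 179 * 2.3^2 / (0.6 * 2 * 9.81) = 1.6087 m


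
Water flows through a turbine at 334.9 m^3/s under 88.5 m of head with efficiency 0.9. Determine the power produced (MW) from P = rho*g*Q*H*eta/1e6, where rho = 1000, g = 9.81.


P = 1000 * 9.81 * 334.9 * 88.5 * 0.9 / 1e6 = 261.6796 MW


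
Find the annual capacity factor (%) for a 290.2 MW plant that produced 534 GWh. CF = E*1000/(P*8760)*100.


CF = 534 * 1000 / (290.2 * 8760) * 100 = 21.0058 %


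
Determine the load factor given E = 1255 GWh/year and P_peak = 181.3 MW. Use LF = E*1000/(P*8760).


LF = 1255 * 1000 / (181.3 * 8760) = 0.7902


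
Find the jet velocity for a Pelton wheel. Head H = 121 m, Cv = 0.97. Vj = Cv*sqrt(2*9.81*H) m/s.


Vj = 0.97 * sqrt(2*9.81*121) = 47.2622 m/s


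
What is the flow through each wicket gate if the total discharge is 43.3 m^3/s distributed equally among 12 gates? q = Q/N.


q = 43.3 / 12 = 3.6083 m^3/s


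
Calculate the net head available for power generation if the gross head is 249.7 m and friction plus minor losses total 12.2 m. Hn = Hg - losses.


Hn = 249.7 - 12.2 = 237.5000 m


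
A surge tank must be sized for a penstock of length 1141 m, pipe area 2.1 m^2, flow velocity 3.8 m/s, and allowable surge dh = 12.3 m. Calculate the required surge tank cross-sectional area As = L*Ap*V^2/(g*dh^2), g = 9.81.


As = 1141 * 2.1 * 3.8^2 / (9.81 * 12.3^2) = 23.3127 m^2


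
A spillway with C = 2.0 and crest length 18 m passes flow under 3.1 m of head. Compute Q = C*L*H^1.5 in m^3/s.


Q = 2.0 * 18 * 3.1^1.5 = 196.4921 m^3/s


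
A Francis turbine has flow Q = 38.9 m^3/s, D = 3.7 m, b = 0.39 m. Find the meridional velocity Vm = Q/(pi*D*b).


Vm = 38.9 / (pi * 3.7 * 0.39) = 8.5809 m/s


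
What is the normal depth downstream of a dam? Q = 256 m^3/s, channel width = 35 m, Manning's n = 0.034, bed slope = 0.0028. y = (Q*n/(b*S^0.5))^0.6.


y = (256 * 0.034 / (35 * 0.0028^0.5))^0.6 = 2.5307 m


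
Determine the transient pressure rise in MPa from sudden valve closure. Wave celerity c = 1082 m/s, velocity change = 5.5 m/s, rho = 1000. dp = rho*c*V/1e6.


dp = 1000 * 1082 * 5.5 / 1e6 = 5.9510 MPa


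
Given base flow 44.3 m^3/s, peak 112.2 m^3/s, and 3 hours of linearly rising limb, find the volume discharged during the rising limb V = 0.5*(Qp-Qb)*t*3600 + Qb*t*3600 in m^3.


V = 0.5*(112.2 - 44.3)*3*3600 + 44.3*3*3600 = 845100.0000 m^3


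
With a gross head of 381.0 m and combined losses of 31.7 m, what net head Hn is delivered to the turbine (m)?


Hn = 381.0 - 31.7 = 349.3000 m


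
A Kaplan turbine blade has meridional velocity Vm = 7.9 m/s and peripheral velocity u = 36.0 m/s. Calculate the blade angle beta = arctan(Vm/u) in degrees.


beta = arctan(7.9 / 36.0) = 12.3771 degrees


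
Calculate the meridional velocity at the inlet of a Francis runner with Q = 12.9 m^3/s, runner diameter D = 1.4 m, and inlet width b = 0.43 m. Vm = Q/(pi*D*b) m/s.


Vm = 12.9 / (pi * 1.4 * 0.43) = 6.8209 m/s


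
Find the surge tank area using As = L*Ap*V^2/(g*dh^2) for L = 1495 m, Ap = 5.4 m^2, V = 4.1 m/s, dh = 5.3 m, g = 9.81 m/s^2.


As = 1495 * 5.4 * 4.1^2 / (9.81 * 5.3^2) = 492.4724 m^2


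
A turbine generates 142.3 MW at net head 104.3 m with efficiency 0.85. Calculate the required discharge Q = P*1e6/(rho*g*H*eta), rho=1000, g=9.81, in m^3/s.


Q = 142.3 * 1e6 / (1000 * 9.81 * 104.3 * 0.85) = 163.6186 m^3/s


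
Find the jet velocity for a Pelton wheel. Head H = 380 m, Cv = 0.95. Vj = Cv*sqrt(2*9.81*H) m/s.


Vj = 0.95 * sqrt(2*9.81*380) = 82.0285 m/s


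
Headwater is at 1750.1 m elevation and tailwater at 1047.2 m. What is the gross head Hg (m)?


Hg = 1750.1 - 1047.2 = 702.9000 m


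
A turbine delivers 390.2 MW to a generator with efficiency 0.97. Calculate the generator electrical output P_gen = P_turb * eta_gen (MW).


P_gen = 390.2 * 0.97 = 378.4940 MW


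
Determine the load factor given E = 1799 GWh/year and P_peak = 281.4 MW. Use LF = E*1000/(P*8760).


LF = 1799 * 1000 / (281.4 * 8760) = 0.7298


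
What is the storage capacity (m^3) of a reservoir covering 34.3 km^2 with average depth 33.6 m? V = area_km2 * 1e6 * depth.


V = 34.3 * 1e6 * 33.6 = 1.1525e+09 m^3


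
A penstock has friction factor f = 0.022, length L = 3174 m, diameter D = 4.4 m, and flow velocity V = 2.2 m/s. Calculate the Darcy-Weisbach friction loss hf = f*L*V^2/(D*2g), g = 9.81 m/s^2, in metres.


hf = 0.022 * 3174 * 2.2^2 / (4.4 * 2 * 9.81) = 3.9149 m


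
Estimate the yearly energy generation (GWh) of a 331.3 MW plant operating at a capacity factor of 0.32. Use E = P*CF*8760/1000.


E = 331.3 * 0.32 * 8760 / 1000 = 928.7002 GWh


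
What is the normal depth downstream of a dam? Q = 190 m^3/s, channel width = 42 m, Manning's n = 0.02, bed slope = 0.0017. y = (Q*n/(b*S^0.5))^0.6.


y = (190 * 0.02 / (42 * 0.0017^0.5))^0.6 = 1.6025 m


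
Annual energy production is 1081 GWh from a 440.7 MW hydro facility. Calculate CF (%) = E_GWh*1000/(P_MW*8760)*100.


CF = 1081 * 1000 / (440.7 * 8760) * 100 = 28.0013 %


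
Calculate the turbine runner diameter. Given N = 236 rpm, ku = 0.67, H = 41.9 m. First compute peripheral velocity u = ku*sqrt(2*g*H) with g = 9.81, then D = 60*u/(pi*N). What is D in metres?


u = 0.67 * sqrt(2*9.81*41.9) = 19.2102 m/s
D = 60 * 19.2102 / (pi * 236) = 1.5546 m


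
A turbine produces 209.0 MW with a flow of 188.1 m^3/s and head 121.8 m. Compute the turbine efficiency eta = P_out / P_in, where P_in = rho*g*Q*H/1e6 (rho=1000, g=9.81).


P_in = 1000 * 9.81 * 188.1 * 121.8 / 1e6 = 224.7528 MW
eta = 209.0 / 224.7528 = 0.9299


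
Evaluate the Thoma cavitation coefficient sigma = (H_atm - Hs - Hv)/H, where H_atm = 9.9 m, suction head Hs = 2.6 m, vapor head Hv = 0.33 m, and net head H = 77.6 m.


sigma = (9.9 - 2.6 - 0.33) / 77.6 = 0.0898


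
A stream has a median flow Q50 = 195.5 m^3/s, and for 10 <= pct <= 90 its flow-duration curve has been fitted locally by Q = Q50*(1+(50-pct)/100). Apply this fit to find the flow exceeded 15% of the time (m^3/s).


Q = 195.5 * (1 + (50 - 15)/100) = 263.9250 m^3/s


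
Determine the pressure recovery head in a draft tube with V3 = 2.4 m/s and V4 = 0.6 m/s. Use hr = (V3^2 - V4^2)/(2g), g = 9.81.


hr = (2.4^2 - 0.6^2) / (2*9.81) = 0.2752 m


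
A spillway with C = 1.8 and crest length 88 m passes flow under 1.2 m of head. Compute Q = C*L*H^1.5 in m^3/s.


Q = 1.8 * 88 * 1.2^1.5 = 208.2222 m^3/s


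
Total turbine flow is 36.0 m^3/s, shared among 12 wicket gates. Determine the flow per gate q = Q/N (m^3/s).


q = 36.0 / 12 = 3.0000 m^3/s


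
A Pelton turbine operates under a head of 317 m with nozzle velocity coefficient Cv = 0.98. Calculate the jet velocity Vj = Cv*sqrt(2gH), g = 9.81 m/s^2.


Vj = 0.98 * sqrt(2*9.81*317) = 77.2868 m/s


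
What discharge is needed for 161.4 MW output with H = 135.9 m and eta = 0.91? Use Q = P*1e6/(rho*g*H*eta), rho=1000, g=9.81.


Q = 161.4 * 1e6 / (1000 * 9.81 * 135.9 * 0.91) = 133.0374 m^3/s


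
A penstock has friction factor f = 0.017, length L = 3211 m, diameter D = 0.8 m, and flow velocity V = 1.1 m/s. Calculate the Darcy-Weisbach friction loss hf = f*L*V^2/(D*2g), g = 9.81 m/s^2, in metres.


hf = 0.017 * 3211 * 1.1^2 / (0.8 * 2 * 9.81) = 4.2081 m


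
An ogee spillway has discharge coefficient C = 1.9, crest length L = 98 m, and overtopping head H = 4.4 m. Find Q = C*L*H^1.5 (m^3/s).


Q = 1.9 * 98 * 4.4^1.5 = 1718.5362 m^3/s


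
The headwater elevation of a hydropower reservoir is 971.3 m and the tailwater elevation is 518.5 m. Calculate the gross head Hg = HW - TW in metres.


Hg = 971.3 - 518.5 = 452.8000 m


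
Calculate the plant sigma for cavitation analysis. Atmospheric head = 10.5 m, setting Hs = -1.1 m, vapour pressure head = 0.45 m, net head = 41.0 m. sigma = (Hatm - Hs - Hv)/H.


sigma = (10.5 - (-1.1) - 0.45) / 41.0 = 0.2720


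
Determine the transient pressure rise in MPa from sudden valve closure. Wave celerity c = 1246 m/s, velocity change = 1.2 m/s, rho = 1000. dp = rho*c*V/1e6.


dp = 1000 * 1246 * 1.2 / 1e6 = 1.4952 MPa


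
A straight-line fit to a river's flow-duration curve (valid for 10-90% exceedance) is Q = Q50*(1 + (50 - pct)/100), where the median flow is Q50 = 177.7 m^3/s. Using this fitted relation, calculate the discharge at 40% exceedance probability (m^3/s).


Q = 177.7 * (1 + (50 - 40)/100) = 195.4700 m^3/s


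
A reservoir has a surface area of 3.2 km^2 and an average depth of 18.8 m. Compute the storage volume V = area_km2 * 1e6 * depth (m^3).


V = 3.2 * 1e6 * 18.8 = 6.0160e+07 m^3


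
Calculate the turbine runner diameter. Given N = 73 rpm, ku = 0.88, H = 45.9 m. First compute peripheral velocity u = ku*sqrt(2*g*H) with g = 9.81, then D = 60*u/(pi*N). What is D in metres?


u = 0.88 * sqrt(2*9.81*45.9) = 26.4082 m/s
D = 60 * 26.4082 / (pi * 73) = 6.9090 m


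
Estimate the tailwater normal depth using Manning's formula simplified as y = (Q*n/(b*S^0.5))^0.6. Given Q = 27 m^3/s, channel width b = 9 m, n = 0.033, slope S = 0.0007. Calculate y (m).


y = (27 * 0.033 / (9 * 0.0007^0.5))^0.6 = 2.2073 m


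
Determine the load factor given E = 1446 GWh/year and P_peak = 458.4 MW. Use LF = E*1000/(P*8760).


LF = 1446 * 1000 / (458.4 * 8760) = 0.3601


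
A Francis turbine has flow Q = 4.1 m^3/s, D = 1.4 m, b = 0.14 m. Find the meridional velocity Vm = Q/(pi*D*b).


Vm = 4.1 / (pi * 1.4 * 0.14) = 6.6585 m/s


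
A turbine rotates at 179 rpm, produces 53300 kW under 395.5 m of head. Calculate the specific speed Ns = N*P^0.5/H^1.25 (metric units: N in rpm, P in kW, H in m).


Ns = 179 * 53300^0.5 / 395.5^1.25 = 23.4306


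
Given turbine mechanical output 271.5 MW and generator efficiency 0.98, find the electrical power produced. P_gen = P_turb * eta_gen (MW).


P_gen = 271.5 * 0.98 = 266.0700 MW
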